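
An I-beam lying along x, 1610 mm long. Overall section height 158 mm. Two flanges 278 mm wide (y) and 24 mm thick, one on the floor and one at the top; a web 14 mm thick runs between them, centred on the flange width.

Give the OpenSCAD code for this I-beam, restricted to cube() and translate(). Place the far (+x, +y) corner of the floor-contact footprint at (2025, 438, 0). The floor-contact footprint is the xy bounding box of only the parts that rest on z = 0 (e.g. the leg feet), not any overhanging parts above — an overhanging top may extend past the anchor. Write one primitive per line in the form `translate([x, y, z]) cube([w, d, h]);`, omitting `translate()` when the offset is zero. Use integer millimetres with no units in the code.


translate([415, 160, 0]) cube([1610, 278, 24]);
translate([415, 292, 24]) cube([1610, 14, 110]);
translate([415, 160, 134]) cube([1610, 278, 24]);


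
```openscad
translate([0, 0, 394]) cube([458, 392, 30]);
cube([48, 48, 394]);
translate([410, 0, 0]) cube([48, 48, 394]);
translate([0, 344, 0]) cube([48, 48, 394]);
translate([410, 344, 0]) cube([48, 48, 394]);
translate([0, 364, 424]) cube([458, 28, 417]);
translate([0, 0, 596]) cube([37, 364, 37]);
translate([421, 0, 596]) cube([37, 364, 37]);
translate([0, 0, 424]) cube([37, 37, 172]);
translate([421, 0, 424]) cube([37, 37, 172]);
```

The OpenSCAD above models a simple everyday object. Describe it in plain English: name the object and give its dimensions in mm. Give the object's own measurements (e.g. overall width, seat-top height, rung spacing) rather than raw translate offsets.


A chair. The seat is a 458×392×30 mm slab with its top at z = 424 mm, on four 48×48 mm corner legs (flush with the seat edges, standing on z = 0). A flat backrest 28 mm thick, 417 mm tall, spans the full seat width and rises from the seat top along its +y edge, rear face flush with the rear of the seat. Two armrests of 37×37 mm section run along each side from the seat's front edge to the front of the backrest, top faces 209 mm above the seat top and outer faces flush with the seat's x-edges; a 37×37 mm post under the front of each armrest stands on the seat at the front corner.


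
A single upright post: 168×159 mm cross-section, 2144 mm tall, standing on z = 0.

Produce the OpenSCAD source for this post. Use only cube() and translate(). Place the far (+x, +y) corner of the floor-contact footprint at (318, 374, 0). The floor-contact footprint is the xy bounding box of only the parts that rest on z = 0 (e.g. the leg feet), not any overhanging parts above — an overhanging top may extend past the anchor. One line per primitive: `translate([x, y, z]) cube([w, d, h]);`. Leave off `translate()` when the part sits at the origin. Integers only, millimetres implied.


translate([150, 215, 0]) cube([168, 159, 2144]);


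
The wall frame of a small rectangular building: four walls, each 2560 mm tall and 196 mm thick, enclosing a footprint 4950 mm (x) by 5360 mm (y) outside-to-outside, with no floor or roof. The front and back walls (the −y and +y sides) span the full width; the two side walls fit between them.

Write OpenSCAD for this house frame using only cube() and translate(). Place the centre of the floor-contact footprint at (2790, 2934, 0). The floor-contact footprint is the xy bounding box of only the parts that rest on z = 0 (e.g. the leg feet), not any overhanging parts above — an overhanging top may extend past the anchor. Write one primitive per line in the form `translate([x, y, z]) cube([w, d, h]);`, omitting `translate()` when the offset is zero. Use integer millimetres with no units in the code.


translate([315, 254, 0]) cube([4950, 196, 2560]);
translate([315, 5418, 0]) cube([4950, 196, 2560]);
translate([315, 450, 0]) cube([196, 4968, 2560]);
translate([5069, 450, 0]) cube([196, 4968, 2560]);


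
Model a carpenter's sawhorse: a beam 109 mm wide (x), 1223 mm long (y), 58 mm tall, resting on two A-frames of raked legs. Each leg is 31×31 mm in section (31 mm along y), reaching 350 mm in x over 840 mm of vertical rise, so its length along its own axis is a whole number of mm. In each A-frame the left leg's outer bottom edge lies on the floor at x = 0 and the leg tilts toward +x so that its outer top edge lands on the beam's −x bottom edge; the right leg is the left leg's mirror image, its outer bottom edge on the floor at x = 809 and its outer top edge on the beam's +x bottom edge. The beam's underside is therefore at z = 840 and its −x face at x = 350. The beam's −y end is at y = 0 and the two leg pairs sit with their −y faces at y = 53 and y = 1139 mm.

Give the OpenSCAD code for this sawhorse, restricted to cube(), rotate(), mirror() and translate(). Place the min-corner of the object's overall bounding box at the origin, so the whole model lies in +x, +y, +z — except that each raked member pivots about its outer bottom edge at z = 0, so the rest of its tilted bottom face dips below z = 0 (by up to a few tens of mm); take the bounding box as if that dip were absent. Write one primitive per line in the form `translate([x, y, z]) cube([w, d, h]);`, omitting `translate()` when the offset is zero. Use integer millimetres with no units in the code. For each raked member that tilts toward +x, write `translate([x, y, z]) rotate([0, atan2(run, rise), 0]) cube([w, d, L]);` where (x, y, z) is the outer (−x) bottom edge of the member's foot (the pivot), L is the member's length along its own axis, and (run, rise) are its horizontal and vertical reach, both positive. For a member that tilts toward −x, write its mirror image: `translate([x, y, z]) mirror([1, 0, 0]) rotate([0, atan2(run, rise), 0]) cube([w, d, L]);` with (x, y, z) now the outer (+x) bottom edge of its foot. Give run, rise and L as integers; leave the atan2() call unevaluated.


translate([350, 0, 840]) cube([109, 1223, 58]);
translate([0, 53, 0]) rotate([0, atan2(350, 840), 0]) cube([31, 31, 910]);
translate([809, 53, 0]) mirror([1, 0, 0]) rotate([0, atan2(350, 840), 0]) cube([31, 31, 910]);
translate([0, 1139, 0]) rotate([0, atan2(350, 840), 0]) cube([31, 31, 910]);
translate([809, 1139, 0]) mirror([1, 0, 0]) rotate([0, atan2(350, 840), 0]) cube([31, 31, 910]);


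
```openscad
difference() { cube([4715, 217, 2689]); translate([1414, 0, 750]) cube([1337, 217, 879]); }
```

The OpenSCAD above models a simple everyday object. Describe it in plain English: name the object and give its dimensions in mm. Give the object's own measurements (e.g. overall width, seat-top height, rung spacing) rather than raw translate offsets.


A wall 4715 mm long (x), 217 mm thick (y), 2689 mm tall, with a rectangular window opening cut through it. The opening is 1337 mm wide and 879 mm tall; its sill is at z = 750 mm and its near (−x) edge is 1414 mm from the wall's −x end. The opening passes through the full wall thickness.


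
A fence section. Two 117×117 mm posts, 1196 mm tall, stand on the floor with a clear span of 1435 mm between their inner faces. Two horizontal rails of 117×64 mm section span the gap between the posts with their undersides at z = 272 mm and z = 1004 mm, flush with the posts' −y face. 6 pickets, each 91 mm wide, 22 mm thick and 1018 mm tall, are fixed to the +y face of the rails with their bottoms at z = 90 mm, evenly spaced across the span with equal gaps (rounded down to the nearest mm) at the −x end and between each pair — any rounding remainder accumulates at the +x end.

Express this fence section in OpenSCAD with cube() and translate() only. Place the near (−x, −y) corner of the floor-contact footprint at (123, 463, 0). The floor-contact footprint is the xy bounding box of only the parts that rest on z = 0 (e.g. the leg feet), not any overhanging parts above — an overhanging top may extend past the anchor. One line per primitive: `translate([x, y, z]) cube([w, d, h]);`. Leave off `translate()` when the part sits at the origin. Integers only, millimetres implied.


translate([123, 463, 0]) cube([117, 117, 1196]);
translate([1675, 463, 0]) cube([117, 117, 1196]);
translate([240, 463, 272]) cube([1435, 117, 64]);
translate([240, 463, 1004]) cube([1435, 117, 64]);
translate([367, 580, 90]) cube([91, 22, 1018]);
translate([585, 580, 90]) cube([91, 22, 1018]);
translate([803, 580, 90]) cube([91, 22, 1018]);
translate([1021, 580, 90]) cube([91, 22, 1018]);
translate([1239, 580, 90]) cube([91, 22, 1018]);
translate([1457, 580, 90]) cube([91, 22, 1018]);


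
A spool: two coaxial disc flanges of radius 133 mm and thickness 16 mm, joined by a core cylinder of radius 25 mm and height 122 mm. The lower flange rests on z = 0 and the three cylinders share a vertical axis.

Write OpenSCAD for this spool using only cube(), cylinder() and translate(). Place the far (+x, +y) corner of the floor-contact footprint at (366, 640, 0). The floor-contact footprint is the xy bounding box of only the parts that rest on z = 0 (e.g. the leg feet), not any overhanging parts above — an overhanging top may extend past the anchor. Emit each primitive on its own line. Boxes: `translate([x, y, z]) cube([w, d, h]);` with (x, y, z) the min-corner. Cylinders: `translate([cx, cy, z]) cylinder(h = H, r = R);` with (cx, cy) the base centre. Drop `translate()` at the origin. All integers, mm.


translate([233, 507, 0]) cylinder(h = 16, r = 133);
translate([233, 507, 16]) cylinder(h = 122, r = 25);
translate([233, 507, 138]) cylinder(h = 16, r = 133);


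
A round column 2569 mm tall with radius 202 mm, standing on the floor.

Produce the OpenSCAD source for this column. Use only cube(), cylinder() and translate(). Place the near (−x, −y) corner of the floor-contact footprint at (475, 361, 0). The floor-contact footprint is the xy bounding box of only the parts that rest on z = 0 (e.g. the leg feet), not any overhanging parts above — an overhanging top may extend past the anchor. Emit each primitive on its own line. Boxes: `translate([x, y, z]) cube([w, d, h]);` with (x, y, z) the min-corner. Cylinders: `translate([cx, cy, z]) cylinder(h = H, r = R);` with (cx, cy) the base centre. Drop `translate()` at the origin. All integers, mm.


translate([677, 563, 0]) cylinder(h = 2569, r = 202);


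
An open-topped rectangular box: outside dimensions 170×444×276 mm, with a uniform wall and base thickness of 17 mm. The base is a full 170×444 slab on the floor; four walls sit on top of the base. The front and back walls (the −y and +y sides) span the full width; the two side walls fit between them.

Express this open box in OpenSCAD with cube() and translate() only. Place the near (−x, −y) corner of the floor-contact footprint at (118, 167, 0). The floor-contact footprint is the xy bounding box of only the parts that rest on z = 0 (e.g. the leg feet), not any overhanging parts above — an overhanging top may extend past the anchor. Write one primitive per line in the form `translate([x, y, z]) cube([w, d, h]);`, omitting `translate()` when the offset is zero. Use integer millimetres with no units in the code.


translate([118, 167, 0]) cube([170, 444, 17]);
translate([118, 167, 17]) cube([170, 17, 259]);
translate([118, 594, 17]) cube([170, 17, 259]);
translate([118, 184, 17]) cube([17, 410, 259]);
translate([271, 184, 17]) cube([17, 410, 259]);


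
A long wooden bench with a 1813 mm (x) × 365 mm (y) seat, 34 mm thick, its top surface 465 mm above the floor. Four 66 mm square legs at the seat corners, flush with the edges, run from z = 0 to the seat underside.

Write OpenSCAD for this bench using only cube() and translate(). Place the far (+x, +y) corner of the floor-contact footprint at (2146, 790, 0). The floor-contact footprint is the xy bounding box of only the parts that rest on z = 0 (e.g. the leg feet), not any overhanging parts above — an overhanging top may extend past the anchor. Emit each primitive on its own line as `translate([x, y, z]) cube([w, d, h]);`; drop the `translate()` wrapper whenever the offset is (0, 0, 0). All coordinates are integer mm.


translate([333, 425, 431]) cube([1813, 365, 34]);
translate([333, 425, 0]) cube([66, 66, 431]);
translate([333, 724, 0]) cube([66, 66, 431]);
translate([2080, 425, 0]) cube([66, 66, 431]);
translate([2080, 724, 0]) cube([66, 66, 431]);


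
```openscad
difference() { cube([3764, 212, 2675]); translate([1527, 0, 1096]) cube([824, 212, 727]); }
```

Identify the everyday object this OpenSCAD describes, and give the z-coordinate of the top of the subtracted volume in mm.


A wall with a window opening. The window head height is 1823 mm.

A wall with a rectangular opening subtracted — a window. Sill at z = 1096, opening 727 mm tall, so the head is at 1096 + 727 = 1823 mm.


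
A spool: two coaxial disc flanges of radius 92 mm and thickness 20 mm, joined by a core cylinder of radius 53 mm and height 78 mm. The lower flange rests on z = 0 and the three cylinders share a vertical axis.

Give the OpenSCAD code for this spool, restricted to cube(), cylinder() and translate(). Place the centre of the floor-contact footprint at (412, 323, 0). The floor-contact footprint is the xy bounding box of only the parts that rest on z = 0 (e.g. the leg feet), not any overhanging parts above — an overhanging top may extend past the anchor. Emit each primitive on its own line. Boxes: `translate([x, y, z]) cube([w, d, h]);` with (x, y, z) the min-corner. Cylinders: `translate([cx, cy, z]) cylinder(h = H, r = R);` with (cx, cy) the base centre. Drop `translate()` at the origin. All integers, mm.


translate([412, 323, 0]) cylinder(h = 20, r = 92);
translate([412, 323, 20]) cylinder(h = 78, r = 53);
translate([412, 323, 98]) cylinder(h = 20, r = 92);


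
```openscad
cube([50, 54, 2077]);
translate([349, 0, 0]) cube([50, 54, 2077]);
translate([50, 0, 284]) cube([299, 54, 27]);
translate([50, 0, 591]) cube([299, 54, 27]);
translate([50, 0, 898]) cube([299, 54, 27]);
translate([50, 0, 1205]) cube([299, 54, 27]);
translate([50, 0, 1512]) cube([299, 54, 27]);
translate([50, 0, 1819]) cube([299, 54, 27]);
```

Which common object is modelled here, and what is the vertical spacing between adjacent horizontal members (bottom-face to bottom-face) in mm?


A ladder. The rung spacing is 307 mm.

Two tall 50×54 posts with 6 short bars between them — a ladder. Adjacent rungs sit at z = 284 and z = 591, so the spacing is 591 − 284 = 307 mm.


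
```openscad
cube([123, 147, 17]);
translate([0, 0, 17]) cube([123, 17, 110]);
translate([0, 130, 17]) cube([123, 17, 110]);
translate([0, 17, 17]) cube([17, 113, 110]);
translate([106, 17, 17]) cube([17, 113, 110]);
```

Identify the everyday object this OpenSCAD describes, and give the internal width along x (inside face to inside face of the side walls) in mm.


An open box. The internal width is 89 mm.

A 123×147 base slab with four walls standing on it — an open box. The base is 123 mm wide and the walls are 17 mm thick, so the internal width is 123 − 2 × 17 = 89 mm.


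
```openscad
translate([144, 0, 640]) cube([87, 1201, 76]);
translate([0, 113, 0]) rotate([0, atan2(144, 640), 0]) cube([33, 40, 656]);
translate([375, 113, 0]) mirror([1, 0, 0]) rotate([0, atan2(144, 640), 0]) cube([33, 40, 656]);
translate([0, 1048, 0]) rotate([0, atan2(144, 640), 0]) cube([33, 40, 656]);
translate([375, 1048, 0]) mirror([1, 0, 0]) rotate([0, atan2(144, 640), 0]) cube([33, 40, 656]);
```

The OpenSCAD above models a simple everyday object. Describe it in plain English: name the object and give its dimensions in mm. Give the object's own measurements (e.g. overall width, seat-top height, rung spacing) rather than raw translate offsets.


A sawhorse. A 87×1201×76 mm beam (x, y, z) sits on two A-frame leg pairs. Each pair is two raked legs of 33×40 mm section (40 mm along y) splaying symmetrically in x. Each leg rises 640 mm vertically over 144 mm of horizontal reach and is 656 mm long along its own axis. Every leg's outer bottom edge rests on the floor and its outer top edge meets a bottom edge of the beam — the left legs (tilting toward +x) meet the beam's −x bottom edge, the right legs (their mirror images, tilting toward −x) meet its +x bottom edge — so the leg tops tuck under the beam, the beam's underside is 640 mm above the floor, and the feet are 375 mm apart outside-to-outside with the beam centred between them. The two leg pairs are set in 113 mm from either end of the beam.


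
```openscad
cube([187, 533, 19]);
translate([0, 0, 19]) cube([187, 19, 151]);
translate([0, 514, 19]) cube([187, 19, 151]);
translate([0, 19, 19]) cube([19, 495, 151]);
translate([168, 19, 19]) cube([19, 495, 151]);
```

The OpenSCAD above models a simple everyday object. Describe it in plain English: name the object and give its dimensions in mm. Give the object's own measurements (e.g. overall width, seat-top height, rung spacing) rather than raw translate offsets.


An open-topped rectangular box: outside dimensions 187×533×170 mm, with a uniform wall and base thickness of 19 mm. The base is a full 187×533 slab on the floor; four walls sit on top of the base. The front and back walls (the −y and +y sides) span the full width; the two side walls fit between them.


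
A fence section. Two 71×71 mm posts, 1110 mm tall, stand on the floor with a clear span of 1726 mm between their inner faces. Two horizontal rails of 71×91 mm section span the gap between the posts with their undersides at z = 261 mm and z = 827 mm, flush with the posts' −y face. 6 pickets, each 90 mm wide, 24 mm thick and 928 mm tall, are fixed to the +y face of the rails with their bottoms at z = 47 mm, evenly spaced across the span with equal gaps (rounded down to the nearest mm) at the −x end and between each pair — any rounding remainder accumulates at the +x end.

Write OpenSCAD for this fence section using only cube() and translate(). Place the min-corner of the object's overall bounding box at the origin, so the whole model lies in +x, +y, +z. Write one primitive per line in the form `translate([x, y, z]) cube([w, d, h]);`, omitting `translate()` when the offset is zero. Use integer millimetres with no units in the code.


cube([71, 71, 1110]);
translate([1797, 0, 0]) cube([71, 71, 1110]);
translate([71, 0, 261]) cube([1726, 71, 91]);
translate([71, 0, 827]) cube([1726, 71, 91]);
translate([240, 71, 47]) cube([90, 24, 928]);
translate([499, 71, 47]) cube([90, 24, 928]);
translate([758, 71, 47]) cube([90, 24, 928]);
translate([1017, 71, 47]) cube([90, 24, 928]);
translate([1276, 71, 47]) cube([90, 24, 928]);
translate([1535, 71, 47]) cube([90, 24, 928]);


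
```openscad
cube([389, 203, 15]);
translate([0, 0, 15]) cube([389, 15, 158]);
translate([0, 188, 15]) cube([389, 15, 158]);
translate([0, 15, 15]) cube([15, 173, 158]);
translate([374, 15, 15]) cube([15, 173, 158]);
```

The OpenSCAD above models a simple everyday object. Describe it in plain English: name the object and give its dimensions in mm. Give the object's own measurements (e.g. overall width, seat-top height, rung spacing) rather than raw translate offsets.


An open-topped rectangular box: outside dimensions 389×203×173 mm, with a uniform wall and base thickness of 15 mm. The base is a full 389×203 slab on the floor; four walls sit on top of the base. The front and back walls (the −y and +y sides) span the full width; the two side walls fit between them.


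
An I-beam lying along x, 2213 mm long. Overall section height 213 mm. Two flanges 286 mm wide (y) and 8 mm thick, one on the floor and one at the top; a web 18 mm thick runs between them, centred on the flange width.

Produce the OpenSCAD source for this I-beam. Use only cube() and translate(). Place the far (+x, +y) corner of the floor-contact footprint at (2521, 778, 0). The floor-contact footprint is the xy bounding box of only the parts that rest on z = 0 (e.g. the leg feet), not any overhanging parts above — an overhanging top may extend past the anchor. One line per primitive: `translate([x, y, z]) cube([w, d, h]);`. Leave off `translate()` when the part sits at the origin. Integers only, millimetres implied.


translate([308, 492, 0]) cube([2213, 286, 8]);
translate([308, 626, 8]) cube([2213, 18, 197]);
translate([308, 492, 205]) cube([2213, 286, 8]);


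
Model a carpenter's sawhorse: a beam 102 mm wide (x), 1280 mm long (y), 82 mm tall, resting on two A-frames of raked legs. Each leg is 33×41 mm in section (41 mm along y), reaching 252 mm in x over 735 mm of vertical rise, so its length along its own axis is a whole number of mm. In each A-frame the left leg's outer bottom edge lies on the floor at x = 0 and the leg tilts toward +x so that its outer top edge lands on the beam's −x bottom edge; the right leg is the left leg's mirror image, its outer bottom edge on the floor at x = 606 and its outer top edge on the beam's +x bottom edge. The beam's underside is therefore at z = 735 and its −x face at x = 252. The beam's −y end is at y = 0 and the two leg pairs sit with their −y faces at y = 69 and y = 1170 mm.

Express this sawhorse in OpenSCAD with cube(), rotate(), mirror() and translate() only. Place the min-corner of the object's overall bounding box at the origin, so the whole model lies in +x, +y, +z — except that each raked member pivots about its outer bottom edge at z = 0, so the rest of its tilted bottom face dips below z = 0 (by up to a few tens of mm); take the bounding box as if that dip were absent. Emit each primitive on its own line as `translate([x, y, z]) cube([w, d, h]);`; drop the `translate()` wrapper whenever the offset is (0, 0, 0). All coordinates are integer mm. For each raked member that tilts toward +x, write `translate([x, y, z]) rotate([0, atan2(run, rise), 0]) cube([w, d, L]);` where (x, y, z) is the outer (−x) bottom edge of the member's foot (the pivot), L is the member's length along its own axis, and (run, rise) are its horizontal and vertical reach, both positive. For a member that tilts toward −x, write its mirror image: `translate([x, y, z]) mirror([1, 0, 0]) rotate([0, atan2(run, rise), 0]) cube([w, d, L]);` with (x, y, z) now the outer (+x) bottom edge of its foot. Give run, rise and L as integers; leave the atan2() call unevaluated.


translate([252, 0, 735]) cube([102, 1280, 82]);
translate([0, 69, 0]) rotate([0, atan2(252, 735), 0]) cube([33, 41, 777]);
translate([606, 69, 0]) mirror([1, 0, 0]) rotate([0, atan2(252, 735), 0]) cube([33, 41, 777]);
translate([0, 1170, 0]) rotate([0, atan2(252, 735), 0]) cube([33, 41, 777]);
translate([606, 1170, 0]) mirror([1, 0, 0]) rotate([0, atan2(252, 735), 0]) cube([33, 41, 777]);


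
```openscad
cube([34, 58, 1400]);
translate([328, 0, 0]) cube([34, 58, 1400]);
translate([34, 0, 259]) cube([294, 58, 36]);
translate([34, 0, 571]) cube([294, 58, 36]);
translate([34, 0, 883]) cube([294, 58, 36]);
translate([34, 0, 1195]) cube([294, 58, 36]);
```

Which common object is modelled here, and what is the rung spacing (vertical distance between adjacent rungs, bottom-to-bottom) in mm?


A ladder. The rung spacing is 312 mm.

Two tall 34×58 posts with 4 short bars between them — a ladder. Adjacent rungs sit at z = 259 and z = 571, so the spacing is 571 − 259 = 312 mm.


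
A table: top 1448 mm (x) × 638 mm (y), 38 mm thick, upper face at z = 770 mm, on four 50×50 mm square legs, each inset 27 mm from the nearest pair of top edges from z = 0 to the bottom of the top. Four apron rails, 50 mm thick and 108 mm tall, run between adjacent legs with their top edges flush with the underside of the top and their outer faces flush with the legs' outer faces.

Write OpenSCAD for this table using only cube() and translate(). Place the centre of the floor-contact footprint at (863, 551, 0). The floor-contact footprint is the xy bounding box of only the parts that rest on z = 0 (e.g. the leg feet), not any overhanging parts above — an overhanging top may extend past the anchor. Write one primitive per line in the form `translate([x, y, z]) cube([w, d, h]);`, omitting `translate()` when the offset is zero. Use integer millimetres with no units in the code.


translate([139, 232, 732]) cube([1448, 638, 38]);
translate([166, 259, 0]) cube([50, 50, 732]);
translate([1510, 259, 0]) cube([50, 50, 732]);
translate([166, 793, 0]) cube([50, 50, 732]);
translate([1510, 793, 0]) cube([50, 50, 732]);
translate([216, 259, 624]) cube([1294, 50, 108]);
translate([216, 793, 624]) cube([1294, 50, 108]);
translate([166, 309, 624]) cube([50, 484, 108]);
translate([1510, 309, 624]) cube([50, 484, 108]);


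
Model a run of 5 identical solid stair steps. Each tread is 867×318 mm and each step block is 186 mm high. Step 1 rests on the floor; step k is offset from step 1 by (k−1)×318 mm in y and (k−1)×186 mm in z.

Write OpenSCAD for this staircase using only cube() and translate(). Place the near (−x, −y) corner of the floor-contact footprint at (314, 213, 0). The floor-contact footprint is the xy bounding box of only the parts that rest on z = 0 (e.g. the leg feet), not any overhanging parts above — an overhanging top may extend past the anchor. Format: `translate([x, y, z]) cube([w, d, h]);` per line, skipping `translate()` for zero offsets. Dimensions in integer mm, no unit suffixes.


translate([314, 213, 0]) cube([867, 318, 186]);
translate([314, 531, 186]) cube([867, 318, 186]);
translate([314, 849, 372]) cube([867, 318, 186]);
translate([314, 1167, 558]) cube([867, 318, 186]);
translate([314, 1485, 744]) cube([867, 318, 186]);


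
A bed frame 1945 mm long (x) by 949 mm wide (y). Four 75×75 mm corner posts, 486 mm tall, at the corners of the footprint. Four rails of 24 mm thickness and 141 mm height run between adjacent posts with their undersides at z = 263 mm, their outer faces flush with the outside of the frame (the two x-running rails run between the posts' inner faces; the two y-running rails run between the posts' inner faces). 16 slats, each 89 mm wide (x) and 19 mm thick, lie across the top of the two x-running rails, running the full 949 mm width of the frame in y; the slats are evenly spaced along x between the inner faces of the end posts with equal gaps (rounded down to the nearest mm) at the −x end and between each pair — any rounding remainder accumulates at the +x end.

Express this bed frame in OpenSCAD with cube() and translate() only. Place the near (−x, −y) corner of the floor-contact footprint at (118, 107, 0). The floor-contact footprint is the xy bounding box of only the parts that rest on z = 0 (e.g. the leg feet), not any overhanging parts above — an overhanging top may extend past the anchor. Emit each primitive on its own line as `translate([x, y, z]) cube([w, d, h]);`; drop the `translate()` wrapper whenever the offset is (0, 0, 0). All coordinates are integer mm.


translate([118, 107, 0]) cube([75, 75, 486]);
translate([118, 981, 0]) cube([75, 75, 486]);
translate([1988, 107, 0]) cube([75, 75, 486]);
translate([1988, 981, 0]) cube([75, 75, 486]);
translate([193, 107, 263]) cube([1795, 24, 141]);
translate([193, 1032, 263]) cube([1795, 24, 141]);
translate([118, 182, 263]) cube([24, 799, 141]);
translate([2039, 182, 263]) cube([24, 799, 141]);
translate([214, 107, 404]) cube([89, 949, 19]);
translate([324, 107, 404]) cube([89, 949, 19]);
translate([434, 107, 404]) cube([89, 949, 19]);
translate([544, 107, 404]) cube([89, 949, 19]);
translate([654, 107, 404]) cube([89, 949, 19]);
translate([764, 107, 404]) cube([89, 949, 19]);
translate([874, 107, 404]) cube([89, 949, 19]);
translate([984, 107, 404]) cube([89, 949, 19]);
translate([1094, 107, 404]) cube([89, 949, 19]);
translate([1204, 107, 404]) cube([89, 949, 19]);
translate([1314, 107, 404]) cube([89, 949, 19]);
translate([1424, 107, 404]) cube([89, 949, 19]);
translate([1534, 107, 404]) cube([89, 949, 19]);
translate([1644, 107, 404]) cube([89, 949, 19]);
translate([1754, 107, 404]) cube([89, 949, 19]);
translate([1864, 107, 404]) cube([89, 949, 19]);


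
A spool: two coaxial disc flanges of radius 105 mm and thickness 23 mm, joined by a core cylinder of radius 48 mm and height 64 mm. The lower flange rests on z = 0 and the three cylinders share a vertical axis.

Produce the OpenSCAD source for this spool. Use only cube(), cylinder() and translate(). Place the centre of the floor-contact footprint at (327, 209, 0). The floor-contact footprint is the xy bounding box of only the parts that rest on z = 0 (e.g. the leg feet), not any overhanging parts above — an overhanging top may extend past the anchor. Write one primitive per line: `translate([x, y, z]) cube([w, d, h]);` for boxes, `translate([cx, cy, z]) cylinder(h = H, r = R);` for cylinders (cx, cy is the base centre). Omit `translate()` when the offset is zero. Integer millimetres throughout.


translate([327, 209, 0]) cylinder(h = 23, r = 105);
translate([327, 209, 23]) cylinder(h = 64, r = 48);
translate([327, 209, 87]) cylinder(h = 23, r = 105);


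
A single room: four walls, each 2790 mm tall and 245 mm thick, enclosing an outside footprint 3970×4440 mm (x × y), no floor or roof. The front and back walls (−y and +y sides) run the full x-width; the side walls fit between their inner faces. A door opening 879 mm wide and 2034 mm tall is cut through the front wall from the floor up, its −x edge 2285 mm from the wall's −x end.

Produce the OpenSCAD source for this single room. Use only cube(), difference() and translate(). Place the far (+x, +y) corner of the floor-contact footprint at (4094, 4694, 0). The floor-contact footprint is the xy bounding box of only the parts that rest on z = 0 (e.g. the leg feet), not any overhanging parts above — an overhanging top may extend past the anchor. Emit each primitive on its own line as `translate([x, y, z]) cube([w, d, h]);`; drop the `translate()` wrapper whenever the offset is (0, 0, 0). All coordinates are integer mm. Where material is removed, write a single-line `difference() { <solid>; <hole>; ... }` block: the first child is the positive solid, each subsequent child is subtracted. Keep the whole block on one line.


difference() { translate([124, 254, 0]) cube([3970, 245, 2790]); translate([2409, 254, 0]) cube([879, 245, 2034]); }
translate([124, 4449, 0]) cube([3970, 245, 2790]);
translate([124, 499, 0]) cube([245, 3950, 2790]);
translate([3849, 499, 0]) cube([245, 3950, 2790]);


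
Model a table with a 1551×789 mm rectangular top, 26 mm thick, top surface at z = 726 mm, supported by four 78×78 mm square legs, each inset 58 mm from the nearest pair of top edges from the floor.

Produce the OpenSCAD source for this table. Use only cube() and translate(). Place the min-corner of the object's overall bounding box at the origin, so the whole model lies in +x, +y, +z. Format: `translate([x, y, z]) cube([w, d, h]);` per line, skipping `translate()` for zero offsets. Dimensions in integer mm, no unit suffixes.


translate([0, 0, 700]) cube([1551, 789, 26]);
translate([58, 58, 0]) cube([78, 78, 700]);
translate([1415, 58, 0]) cube([78, 78, 700]);
translate([58, 653, 0]) cube([78, 78, 700]);
translate([1415, 653, 0]) cube([78, 78, 700]);


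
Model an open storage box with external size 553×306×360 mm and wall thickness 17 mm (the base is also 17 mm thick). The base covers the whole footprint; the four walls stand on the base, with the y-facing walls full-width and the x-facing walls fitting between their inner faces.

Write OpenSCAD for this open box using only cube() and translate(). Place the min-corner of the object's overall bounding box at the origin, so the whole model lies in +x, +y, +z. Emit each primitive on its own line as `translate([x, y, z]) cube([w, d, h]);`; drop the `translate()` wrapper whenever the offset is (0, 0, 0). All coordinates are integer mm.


cube([553, 306, 17]);
translate([0, 0, 17]) cube([553, 17, 343]);
translate([0, 289, 17]) cube([553, 17, 343]);
translate([0, 17, 17]) cube([17, 272, 343]);
translate([536, 17, 17]) cube([17, 272, 343]);


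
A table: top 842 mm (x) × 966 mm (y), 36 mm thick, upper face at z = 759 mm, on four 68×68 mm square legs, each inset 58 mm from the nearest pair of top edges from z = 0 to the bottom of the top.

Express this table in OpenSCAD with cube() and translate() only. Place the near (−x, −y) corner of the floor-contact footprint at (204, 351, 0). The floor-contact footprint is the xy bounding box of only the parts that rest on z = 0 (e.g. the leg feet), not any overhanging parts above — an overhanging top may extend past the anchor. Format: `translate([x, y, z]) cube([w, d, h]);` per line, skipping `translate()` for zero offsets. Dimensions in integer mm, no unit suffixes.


// leg_h = 759 - 36 = 723
translate([146, 293, 723]) cube([842, 966, 36]);
translate([204, 351, 0]) cube([68, 68, 723]);
translate([862, 351, 0]) cube([68, 68, 723]);
translate([204, 1133, 0]) cube([68, 68, 723]);
translate([862, 1133, 0]) cube([68, 68, 723]);


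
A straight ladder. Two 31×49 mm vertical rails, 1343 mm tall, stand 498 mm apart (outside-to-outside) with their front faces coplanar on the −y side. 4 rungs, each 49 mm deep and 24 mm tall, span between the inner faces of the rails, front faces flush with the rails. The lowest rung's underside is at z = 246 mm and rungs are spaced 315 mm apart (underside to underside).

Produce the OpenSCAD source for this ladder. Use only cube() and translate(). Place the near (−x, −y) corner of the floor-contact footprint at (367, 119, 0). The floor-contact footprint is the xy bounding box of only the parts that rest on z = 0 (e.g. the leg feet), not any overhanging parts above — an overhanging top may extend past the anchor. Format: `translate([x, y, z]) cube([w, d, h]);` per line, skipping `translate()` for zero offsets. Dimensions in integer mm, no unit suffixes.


// rung span = 498 - 2*31 = 436
// rung[k] z = 246 + k*315
translate([367, 119, 0]) cube([31, 49, 1343]);
translate([834, 119, 0]) cube([31, 49, 1343]);
translate([398, 119, 246]) cube([436, 49, 24]);
translate([398, 119, 561]) cube([436, 49, 24]);
translate([398, 119, 876]) cube([436, 49, 24]);
translate([398, 119, 1191]) cube([436, 49, 24]);


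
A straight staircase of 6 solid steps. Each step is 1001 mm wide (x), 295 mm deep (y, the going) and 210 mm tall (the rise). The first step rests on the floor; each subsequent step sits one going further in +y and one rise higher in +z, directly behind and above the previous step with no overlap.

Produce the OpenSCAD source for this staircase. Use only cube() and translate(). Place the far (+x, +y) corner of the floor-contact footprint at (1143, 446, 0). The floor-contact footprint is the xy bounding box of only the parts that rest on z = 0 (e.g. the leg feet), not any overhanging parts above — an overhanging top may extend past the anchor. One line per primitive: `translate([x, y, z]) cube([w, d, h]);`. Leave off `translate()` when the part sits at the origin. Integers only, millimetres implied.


translate([142, 151, 0]) cube([1001, 295, 210]);
translate([142, 446, 210]) cube([1001, 295, 210]);
translate([142, 741, 420]) cube([1001, 295, 210]);
translate([142, 1036, 630]) cube([1001, 295, 210]);
translate([142, 1331, 840]) cube([1001, 295, 210]);
translate([142, 1626, 1050]) cube([1001, 295, 210]);


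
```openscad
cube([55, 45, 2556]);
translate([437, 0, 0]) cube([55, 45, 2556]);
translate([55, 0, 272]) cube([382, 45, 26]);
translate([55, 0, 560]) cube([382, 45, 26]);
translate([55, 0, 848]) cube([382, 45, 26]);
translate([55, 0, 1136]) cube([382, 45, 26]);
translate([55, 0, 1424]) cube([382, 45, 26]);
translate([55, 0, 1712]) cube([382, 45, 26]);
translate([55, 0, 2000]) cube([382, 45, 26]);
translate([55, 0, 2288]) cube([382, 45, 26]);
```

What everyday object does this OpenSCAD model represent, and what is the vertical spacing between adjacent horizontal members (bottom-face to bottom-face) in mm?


A ladder. The rung spacing is 288 mm.

Two tall 55×45 posts with 8 short bars between them — a ladder. Adjacent rungs sit at z = 272 and z = 560, so the spacing is 560 − 272 = 288 mm.


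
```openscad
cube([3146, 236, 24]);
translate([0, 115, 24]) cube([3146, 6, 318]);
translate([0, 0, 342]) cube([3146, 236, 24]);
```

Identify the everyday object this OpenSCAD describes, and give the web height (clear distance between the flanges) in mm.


An I-beam. The web height is 318 mm.

Two wide flanges with a thin centred web — an I-beam. Overall 366 mm minus two 24 mm flanges gives a web of 366 − 2·24 = 318 mm.


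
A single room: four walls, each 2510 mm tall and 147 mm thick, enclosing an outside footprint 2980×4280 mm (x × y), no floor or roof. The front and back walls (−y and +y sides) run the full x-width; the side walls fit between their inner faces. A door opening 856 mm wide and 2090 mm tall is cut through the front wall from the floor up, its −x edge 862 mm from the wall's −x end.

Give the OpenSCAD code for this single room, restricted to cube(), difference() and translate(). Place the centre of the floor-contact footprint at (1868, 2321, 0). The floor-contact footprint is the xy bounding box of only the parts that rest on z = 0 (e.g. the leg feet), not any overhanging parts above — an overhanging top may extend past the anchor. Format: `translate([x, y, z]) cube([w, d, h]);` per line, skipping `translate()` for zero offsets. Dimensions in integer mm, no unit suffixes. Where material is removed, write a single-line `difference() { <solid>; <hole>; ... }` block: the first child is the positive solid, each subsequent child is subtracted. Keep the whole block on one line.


difference() { translate([378, 181, 0]) cube([2980, 147, 2510]); translate([1240, 181, 0]) cube([856, 147, 2090]); }
translate([378, 4314, 0]) cube([2980, 147, 2510]);
translate([378, 328, 0]) cube([147, 3986, 2510]);
translate([3211, 328, 0]) cube([147, 3986, 2510]);


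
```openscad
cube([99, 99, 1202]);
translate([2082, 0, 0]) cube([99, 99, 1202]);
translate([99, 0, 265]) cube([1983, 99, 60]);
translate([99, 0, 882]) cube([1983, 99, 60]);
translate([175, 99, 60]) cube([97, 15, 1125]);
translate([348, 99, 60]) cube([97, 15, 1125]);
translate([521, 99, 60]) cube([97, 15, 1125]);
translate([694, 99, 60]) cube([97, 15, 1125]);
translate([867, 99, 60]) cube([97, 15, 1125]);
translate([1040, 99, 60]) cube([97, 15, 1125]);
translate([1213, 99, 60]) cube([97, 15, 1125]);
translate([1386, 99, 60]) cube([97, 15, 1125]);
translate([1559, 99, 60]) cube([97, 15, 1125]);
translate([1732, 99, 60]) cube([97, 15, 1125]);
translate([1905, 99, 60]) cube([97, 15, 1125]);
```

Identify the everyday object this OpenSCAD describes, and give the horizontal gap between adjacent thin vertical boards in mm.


A fence section. The picket gap is 76 mm.

Two posts, two rails, 11 pickets — a fence section. Span 1983 mm holds 11 pickets of 97 mm with 12 equal gaps: ⌊(1983 − 11·97) / 12⌋ = 76 mm.


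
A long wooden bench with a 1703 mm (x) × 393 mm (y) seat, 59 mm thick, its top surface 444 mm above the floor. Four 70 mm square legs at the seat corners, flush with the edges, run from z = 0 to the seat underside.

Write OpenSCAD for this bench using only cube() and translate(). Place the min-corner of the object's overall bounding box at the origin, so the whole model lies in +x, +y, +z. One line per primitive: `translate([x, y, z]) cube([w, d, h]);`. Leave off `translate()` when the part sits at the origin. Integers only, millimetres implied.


translate([0, 0, 385]) cube([1703, 393, 59]);
cube([70, 70, 385]);
translate([0, 323, 0]) cube([70, 70, 385]);
translate([1633, 0, 0]) cube([70, 70, 385]);
translate([1633, 323, 0]) cube([70, 70, 385]);


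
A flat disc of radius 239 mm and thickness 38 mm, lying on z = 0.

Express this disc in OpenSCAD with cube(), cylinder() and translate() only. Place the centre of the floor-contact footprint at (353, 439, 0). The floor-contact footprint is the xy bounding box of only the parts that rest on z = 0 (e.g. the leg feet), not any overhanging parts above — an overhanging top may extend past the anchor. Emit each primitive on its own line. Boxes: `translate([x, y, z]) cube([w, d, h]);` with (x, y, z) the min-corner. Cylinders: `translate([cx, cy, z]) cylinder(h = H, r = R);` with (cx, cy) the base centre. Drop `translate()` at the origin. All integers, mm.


translate([353, 439, 0]) cylinder(h = 38, r = 239);


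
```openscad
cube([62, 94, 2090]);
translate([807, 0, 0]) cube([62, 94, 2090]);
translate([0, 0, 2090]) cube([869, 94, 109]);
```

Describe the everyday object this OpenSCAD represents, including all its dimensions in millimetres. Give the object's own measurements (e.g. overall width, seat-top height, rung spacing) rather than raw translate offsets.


A door frame. The clear opening is 745 mm wide and 2090 mm high. Two 62 mm wide jambs, 94 mm deep, stand either side of the opening from the floor to the top of the opening. A 109 mm thick head sits across the top of both jambs, spanning the full outside width of the frame.
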